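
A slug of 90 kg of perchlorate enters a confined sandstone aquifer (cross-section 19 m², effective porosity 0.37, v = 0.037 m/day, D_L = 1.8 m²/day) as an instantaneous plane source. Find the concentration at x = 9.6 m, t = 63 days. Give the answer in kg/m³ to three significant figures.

0.302 kg/m³

For an instantaneous plane source, C(x,t) = M/(n_e·A·√(4πDt)) · exp(−(x−vt)²/(4Dt)), with n_e·A the pore (flow) area.
Plume center vt = 0.037 × 63 = 2.331 m, so the well at 9.6 m is 7.269 m downgradient of the peak.
√(4πDt) = 37.75 m, giving peak height M/(n_e·A·√(4πDt)) = 90/(0.37 × 19 × 37.75) = 0.3391 kg/m³.
(x−vt)²/(4Dt) = (7.269)²/(4 × 1.8 × 63) = 0.1165; exp(−0.1165) = 0.8900.
C = 0.3391 × 0.8900 = 0.302 kg/m³.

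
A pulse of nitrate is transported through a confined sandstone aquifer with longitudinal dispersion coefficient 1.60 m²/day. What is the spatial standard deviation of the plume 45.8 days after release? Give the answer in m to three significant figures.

12.1 m

Dispersive spreading gives a Gaussian with σ² = 2Dt; advection only shifts the center.
σ = √(2 × 1.60 × 45.8) = 12.1 m.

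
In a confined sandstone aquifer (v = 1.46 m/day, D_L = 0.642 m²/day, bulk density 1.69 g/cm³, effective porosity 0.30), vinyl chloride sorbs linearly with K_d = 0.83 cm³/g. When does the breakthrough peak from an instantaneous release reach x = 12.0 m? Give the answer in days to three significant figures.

45.0 days

Retardation factor R = 1 + ρ_b·K_d/n = 1 + 1.69 × 0.83/0.30 = 5.676.
Sorption retards both mechanisms: v_R = v/R = 0.2572 m/day, D_R = D/R = 0.1131 m²/day.
Peak time from v_R²t² + 2D_R t − x² = 0: t = (√(D_R² + v_R²x²) − D_R)/v_R².
√(D_R² + v_R²x²) = √(0.1131² + 0.2572² × 12.0²) = 3.088; v_R² = 0.06615.
t = (3.088 − 0.1131)/0.06615 = 45.0 days.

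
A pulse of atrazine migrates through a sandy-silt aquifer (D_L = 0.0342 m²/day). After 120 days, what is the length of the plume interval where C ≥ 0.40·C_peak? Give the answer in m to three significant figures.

The plume is Gaussian with σ = √(2Dt) = √(2 × 0.0342 × 120) = 2.865 m.
C/C_peak = exp(−Δx²/(2σ²)) = 0.40 ⇒ Δx = σ·√(−2 ln 0.40) = 2.865 × 1.354 = 3.879 m.
Width = 2Δx = 7.76 m.

7.76 m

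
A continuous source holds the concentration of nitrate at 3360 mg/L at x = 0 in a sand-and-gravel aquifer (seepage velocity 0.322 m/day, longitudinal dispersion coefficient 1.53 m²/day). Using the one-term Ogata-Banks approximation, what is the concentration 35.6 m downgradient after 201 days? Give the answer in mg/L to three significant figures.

2960 mg/L

For a continuous step input, C/C₀ ≈ ½·erfc((x−vt)/(2√(Dt))).
vt = 0.322 × 201 = 64.722 m and 2√(Dt) = 2√(1.53 × 201) = 35.07 m.
Argument (x−vt)/(2√(Dt)) = (35.6 − 64.722)/35.07 = -0.8304; ½·erfc(-0.8304) = 0.8799.
C = 3360 × 0.8799 = 2960 mg/L.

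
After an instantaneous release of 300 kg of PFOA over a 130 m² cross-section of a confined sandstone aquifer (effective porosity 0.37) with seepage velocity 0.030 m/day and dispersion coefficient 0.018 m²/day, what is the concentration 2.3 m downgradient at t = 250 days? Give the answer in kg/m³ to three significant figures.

0.185 kg/m³

For an instantaneous plane source, C(x,t) = M/(n_e·A·√(4πDt)) · exp(−(x−vt)²/(4Dt)), with n_e·A the pore (flow) area.
Plume center vt = 0.030 × 250 = 7.5 m, so the well at 2.3 m is 5.2 m upgradient of the peak.
√(4πDt) = 7.520 m, giving peak height M/(n_e·A·√(4πDt)) = 300/(0.37 × 130 × 7.520) = 0.8294 kg/m³.
(x−vt)²/(4Dt) = (-5.2)²/(4 × 0.018 × 250) = 1.502; exp(−1.502) = 0.2227.
C = 0.8294 × 0.2227 = 0.185 kg/m³.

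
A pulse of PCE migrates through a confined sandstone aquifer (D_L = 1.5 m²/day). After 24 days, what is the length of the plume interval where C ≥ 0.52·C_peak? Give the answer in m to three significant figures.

The plume is Gaussian with σ = √(2Dt) = √(2 × 1.5 × 24) = 8.485 m.
C/C_peak = exp(−Δx²/(2σ²)) = 0.52 ⇒ Δx = σ·√(−2 ln 0.52) = 8.485 × 1.144 = 9.707 m.
Width = 2Δx = 19.4 m.

19.4 m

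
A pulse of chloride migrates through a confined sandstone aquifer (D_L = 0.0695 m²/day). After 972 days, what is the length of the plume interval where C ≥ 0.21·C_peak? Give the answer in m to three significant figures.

41.1 m

The plume is Gaussian with σ = √(2Dt) = √(2 × 0.0695 × 972) = 11.62 m.
C/C_peak = exp(−Δx²/(2σ²)) = 0.21 ⇒ Δx = σ·√(−2 ln 0.21) = 11.62 × 1.767 = 20.53 m.
Width = 2Δx = 41.1 m.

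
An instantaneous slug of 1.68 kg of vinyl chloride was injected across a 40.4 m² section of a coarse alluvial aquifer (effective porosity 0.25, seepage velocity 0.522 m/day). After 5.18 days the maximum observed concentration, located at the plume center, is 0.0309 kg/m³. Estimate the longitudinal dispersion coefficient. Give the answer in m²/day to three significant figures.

0.445 m²/day

At the plume center C_max = M/(n_e·A·√(4πDt)), so D = M²/(4πt·(n_e·A·C_max)²).
n_e·A·C_max = 0.25 × 40.4 × 0.0309 = 0.3121 kg/m.
D = 1.68²/(4π × 5.18 × 0.3121²) = 0.445 m²/day.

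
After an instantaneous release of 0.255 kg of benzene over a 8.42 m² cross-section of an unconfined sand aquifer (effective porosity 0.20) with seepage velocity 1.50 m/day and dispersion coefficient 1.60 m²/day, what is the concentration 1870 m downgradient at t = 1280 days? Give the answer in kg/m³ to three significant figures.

For an instantaneous plane source, C(x,t) = M/(n_e·A·√(4πDt)) · exp(−(x−vt)²/(4Dt)), with n_e·A the pore (flow) area.
Plume center vt = 1.50 × 1280 = 1920 m, so the well at 1870 m is 50 m upgradient of the peak.
√(4πDt) = 160.4 m, giving peak height M/(n_e·A·√(4πDt)) = 0.255/(0.20 × 8.42 × 160.4) = 0.0009440 kg/m³.
(x−vt)²/(4Dt) = (-50)²/(4 × 1.60 × 1280) = 0.3052; exp(−0.3052) = 0.7370.
C = 0.0009440 × 0.7370 = 0.000696 kg/m³.

0.000696 kg/m³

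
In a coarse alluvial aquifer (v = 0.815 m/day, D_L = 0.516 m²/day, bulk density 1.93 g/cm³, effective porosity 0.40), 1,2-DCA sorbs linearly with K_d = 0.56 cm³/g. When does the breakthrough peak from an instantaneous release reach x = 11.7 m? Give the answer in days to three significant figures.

50.3 days

Retardation factor R = 1 + ρ_b·K_d/n = 1 + 1.93 × 0.56/0.40 = 3.702.
Sorption retards both mechanisms: v_R = v/R = 0.2202 m/day, D_R = D/R = 0.1394 m²/day.
Peak time from v_R²t² + 2D_R t − x² = 0: t = (√(D_R² + v_R²x²) − D_R)/v_R².
√(D_R² + v_R²x²) = √(0.1394² + 0.2202² × 11.7²) = 2.580; v_R² = 0.04849.
t = (2.580 − 0.1394)/0.04849 = 50.3 days.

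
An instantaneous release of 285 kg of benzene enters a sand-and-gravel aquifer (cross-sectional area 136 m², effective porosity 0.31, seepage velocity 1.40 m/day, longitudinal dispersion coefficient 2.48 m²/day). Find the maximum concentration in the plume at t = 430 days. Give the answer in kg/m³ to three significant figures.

The peak of an instantaneous 1D plume sits at x = vt; there the Gaussian factor is 1 and C_max = M/(n_e·A·√(4πDt)), where n_e·A is the pore area the mass is dissolved in.
√(4πDt) = √(4π × 2.48 × 430) = 115.8 m, so C_max = 285/(0.31 × 136 × 115.8) = 0.0584 kg/m³.

0.0584 kg/m³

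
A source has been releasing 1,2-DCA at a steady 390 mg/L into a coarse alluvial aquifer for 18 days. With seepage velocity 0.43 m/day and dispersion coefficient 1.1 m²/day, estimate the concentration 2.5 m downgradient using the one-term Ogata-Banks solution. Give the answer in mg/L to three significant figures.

For a continuous step input, C/C₀ ≈ ½·erfc((x−vt)/(2√(Dt))).
vt = 0.43 × 18 = 7.74 m and 2√(Dt) = 2√(1.1 × 18) = 8.899 m.
Argument (x−vt)/(2√(Dt)) = (2.5 − 7.74)/8.899 = -0.5888; ½·erfc(-0.5888) = 0.7975.
C = 390 × 0.7975 = 311 mg/L.

311 mg/L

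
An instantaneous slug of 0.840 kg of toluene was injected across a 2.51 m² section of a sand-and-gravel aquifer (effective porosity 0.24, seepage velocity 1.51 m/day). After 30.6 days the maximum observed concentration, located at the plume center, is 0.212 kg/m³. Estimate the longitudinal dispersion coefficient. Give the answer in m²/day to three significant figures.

0.113 m²/day

At the plume center C_max = M/(n_e·A·√(4πDt)), so D = M²/(4πt·(n_e·A·C_max)²).
n_e·A·C_max = 0.24 × 2.51 × 0.212 = 0.1277 kg/m.
D = 0.840²/(4π × 30.6 × 0.1277²) = 0.113 m²/day.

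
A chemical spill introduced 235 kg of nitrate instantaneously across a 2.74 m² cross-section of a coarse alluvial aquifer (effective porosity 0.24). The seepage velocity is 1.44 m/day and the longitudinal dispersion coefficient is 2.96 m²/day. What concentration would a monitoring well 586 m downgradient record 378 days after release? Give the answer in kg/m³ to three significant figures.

For an instantaneous plane source, C(x,t) = M/(n_e·A·√(4πDt)) · exp(−(x−vt)²/(4Dt)), with n_e·A the pore (flow) area.
Plume center vt = 1.44 × 378 = 544.32 m, so the well at 586 m is 41.68 m downgradient of the peak.
√(4πDt) = 118.6 m, giving peak height M/(n_e·A·√(4πDt)) = 235/(0.24 × 2.74 × 118.6) = 3.013 kg/m³.
(x−vt)²/(4Dt) = (41.68)²/(4 × 2.96 × 378) = 0.3882; exp(−0.3882) = 0.6783.
C = 3.013 × 0.6783 = 2.04 kg/m³.

2.04 kg/m³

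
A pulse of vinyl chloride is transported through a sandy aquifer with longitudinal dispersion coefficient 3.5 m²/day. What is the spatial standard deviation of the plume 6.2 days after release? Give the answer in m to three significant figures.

6.59 m

Dispersive spreading gives a Gaussian with σ² = 2Dt; advection only shifts the center.
σ = √(2 × 3.5 × 6.2) = 6.59 m.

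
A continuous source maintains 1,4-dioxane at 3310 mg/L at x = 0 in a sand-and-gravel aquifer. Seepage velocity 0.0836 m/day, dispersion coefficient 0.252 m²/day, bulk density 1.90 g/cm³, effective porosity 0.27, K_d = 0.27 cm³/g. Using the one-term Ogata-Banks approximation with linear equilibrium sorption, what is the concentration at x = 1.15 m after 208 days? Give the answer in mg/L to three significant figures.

Retardation factor R = 1 + ρ_b·K_d/n = 1 + 1.90 × 0.27/0.27 = 2.900.
Sorption retards both mechanisms: v_R = v/R = 0.02883 m/day, D_R = D/R = 0.08690 m²/day.
v_R·t = 0.02883 × 208 = 5.99664 m; 2√(D_R t) = 8.503 m; argument = (1.15 − 5.99664)/8.503 = -0.5700.
C = C₀ × ½·erfc(-0.5700) = 3310 × 0.7899 = 2610 mg/L.

2610 mg/L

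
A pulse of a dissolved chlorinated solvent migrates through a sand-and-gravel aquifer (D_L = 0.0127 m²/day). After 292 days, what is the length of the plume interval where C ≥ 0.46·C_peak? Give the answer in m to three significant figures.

The plume is Gaussian with σ = √(2Dt) = √(2 × 0.0127 × 292) = 2.723 m.
C/C_peak = exp(−Δx²/(2σ²)) = 0.46 ⇒ Δx = σ·√(−2 ln 0.46) = 2.723 × 1.246 = 3.393 m.
Width = 2Δx = 6.79 m.

6.79 m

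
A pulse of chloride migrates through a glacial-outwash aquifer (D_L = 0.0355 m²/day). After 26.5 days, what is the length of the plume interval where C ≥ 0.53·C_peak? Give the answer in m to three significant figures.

3.09 m

The plume is Gaussian with σ = √(2Dt) = √(2 × 0.0355 × 26.5) = 1.372 m.
C/C_peak = exp(−Δx²/(2σ²)) = 0.53 ⇒ Δx = σ·√(−2 ln 0.53) = 1.372 × 1.127 = 1.546 m.
Width = 2Δx = 3.09 m.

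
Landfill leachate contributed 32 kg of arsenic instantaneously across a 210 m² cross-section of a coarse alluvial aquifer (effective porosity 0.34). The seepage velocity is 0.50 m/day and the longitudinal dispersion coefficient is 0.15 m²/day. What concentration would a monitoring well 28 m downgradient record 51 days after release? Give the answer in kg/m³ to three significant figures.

For an instantaneous plane source, C(x,t) = M/(n_e·A·√(4πDt)) · exp(−(x−vt)²/(4Dt)), with n_e·A the pore (flow) area.
Plume center vt = 0.50 × 51 = 25.5 m, so the well at 28 m is 2.5 m downgradient of the peak.
√(4πDt) = 9.805 m, giving peak height M/(n_e·A·√(4πDt)) = 32/(0.34 × 210 × 9.805) = 0.04571 kg/m³.
(x−vt)²/(4Dt) = (2.5)²/(4 × 0.15 × 51) = 0.2042; exp(−0.2042) = 0.8153.
C = 0.04571 × 0.8153 = 0.0373 kg/m³.

0.0373 kg/m³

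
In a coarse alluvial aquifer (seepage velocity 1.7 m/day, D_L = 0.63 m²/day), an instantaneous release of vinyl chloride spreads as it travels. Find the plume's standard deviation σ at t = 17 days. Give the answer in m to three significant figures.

Dispersive spreading gives a Gaussian with σ² = 2Dt; advection only shifts the center.
σ = √(2 × 0.63 × 17) = 4.63 m.

4.63 m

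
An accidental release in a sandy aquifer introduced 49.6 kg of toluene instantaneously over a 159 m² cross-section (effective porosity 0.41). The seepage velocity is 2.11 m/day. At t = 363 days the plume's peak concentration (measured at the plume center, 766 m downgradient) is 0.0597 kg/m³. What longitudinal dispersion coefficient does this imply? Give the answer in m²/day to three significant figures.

0.0356 m²/day

At the plume center C_max = M/(n_e·A·√(4πDt)), so D = M²/(4πt·(n_e·A·C_max)²).
n_e·A·C_max = 0.41 × 159 × 0.0597 = 3.892 kg/m.
D = 49.6²/(4π × 363 × 3.892²) = 0.0356 m²/day.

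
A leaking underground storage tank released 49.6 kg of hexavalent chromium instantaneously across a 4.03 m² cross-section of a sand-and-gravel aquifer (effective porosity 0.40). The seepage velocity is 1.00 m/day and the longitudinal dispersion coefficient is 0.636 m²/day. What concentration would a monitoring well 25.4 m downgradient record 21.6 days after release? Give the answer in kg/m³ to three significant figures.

1.80 kg/m³

For an instantaneous plane source, C(x,t) = M/(n_e·A·√(4πDt)) · exp(−(x−vt)²/(4Dt)), with n_e·A the pore (flow) area.
Plume center vt = 1.00 × 21.6 = 21.6 m, so the well at 25.4 m is 3.8 m downgradient of the peak.
√(4πDt) = 13.14 m, giving peak height M/(n_e·A·√(4πDt)) = 49.6/(0.40 × 4.03 × 13.14) = 2.342 kg/m³.
(x−vt)²/(4Dt) = (3.8)²/(4 × 0.636 × 21.6) = 0.2628; exp(−0.2628) = 0.7689.
C = 2.342 × 0.7689 = 1.80 kg/m³.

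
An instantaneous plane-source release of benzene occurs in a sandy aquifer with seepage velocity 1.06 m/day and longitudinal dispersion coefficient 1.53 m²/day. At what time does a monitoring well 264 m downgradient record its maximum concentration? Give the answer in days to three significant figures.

For the 1D instantaneous-source solution, setting ∂C/∂t = 0 at fixed x gives v²t² + 2Dt − x² = 0, so t = (√(D² + v²x²) − D)/v².
√(D² + v²x²) = √(1.53² + 1.06² × 264²) = 279.8; v² = 1.1236.
t = (279.8 − 1.53)/1.1236 = 248 days (vs. the pure-advection estimate x/v = 249 d).

248 days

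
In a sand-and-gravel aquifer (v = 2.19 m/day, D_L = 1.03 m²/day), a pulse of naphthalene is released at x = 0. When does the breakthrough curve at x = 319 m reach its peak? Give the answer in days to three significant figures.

For the 1D instantaneous-source solution, setting ∂C/∂t = 0 at fixed x gives v²t² + 2Dt − x² = 0, so t = (√(D² + v²x²) − D)/v².
√(D² + v²x²) = √(1.03² + 2.19² × 319²) = 698.6; v² = 4.7961.
t = (698.6 − 1.03)/4.7961 = 145 days (vs. the pure-advection estimate x/v = 146 d).

145 days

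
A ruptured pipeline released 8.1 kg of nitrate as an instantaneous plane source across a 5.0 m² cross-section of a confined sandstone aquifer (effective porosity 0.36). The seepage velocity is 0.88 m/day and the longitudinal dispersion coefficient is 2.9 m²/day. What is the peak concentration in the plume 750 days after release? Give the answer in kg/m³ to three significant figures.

0.0272 kg/m³

The peak of an instantaneous 1D plume sits at x = vt; there the Gaussian factor is 1 and C_max = M/(n_e·A·√(4πDt)), where n_e·A is the pore area the mass is dissolved in.
√(4πDt) = √(4π × 2.9 × 750) = 165.3 m, so C_max = 8.1/(0.36 × 5.0 × 165.3) = 0.0272 kg/m³.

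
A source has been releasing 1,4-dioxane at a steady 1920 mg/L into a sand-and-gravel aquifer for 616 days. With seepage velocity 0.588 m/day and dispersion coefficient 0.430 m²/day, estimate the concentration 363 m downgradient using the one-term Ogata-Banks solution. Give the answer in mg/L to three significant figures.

934 mg/L

For a continuous step input, C/C₀ ≈ ½·erfc((x−vt)/(2√(Dt))).
vt = 0.588 × 616 = 362.208 m and 2√(Dt) = 2√(0.430 × 616) = 32.55 m.
Argument (x−vt)/(2√(Dt)) = (363 − 362.208)/32.55 = 0.02433; ½·erfc(0.02433) = 0.4863.
C = 1920 × 0.4863 = 934 mg/L.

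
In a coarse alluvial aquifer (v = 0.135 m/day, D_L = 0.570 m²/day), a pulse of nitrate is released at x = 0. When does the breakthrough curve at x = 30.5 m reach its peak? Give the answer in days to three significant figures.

For the 1D instantaneous-source solution, setting ∂C/∂t = 0 at fixed x gives v²t² + 2Dt − x² = 0, so t = (√(D² + v²x²) − D)/v².
√(D² + v²x²) = √(0.570² + 0.135² × 30.5²) = 4.157; v² = 0.018225.
t = (4.157 − 0.570)/0.018225 = 197 days (vs. the pure-advection estimate x/v = 226 d).

197 days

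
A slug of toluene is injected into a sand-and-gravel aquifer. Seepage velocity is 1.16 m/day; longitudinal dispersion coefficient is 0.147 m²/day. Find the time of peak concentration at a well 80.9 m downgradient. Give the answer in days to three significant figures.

69.6 days

For the 1D instantaneous-source solution, setting ∂C/∂t = 0 at fixed x gives v²t² + 2Dt − x² = 0, so t = (√(D² + v²x²) − D)/v².
√(D² + v²x²) = √(0.147² + 1.16² × 80.9²) = 93.84; v² = 1.3456.
t = (93.84 − 0.147)/1.3456 = 69.6 days (vs. the pure-advection estimate x/v = 69.7 d).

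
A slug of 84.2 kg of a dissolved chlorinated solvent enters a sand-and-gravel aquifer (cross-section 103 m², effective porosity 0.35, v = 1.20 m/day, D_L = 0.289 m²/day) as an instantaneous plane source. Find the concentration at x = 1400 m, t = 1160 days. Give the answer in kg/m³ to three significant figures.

0.0343 kg/m³

For an instantaneous plane source, C(x,t) = M/(n_e·A·√(4πDt)) · exp(−(x−vt)²/(4Dt)), with n_e·A the pore (flow) area.
Plume center vt = 1.20 × 1160 = 1392 m, so the well at 1400 m is 8 m downgradient of the peak.
√(4πDt) = 64.91 m, giving peak height M/(n_e·A·√(4πDt)) = 84.2/(0.35 × 103 × 64.91) = 0.03598 kg/m³.
(x−vt)²/(4Dt) = (8)²/(4 × 0.289 × 1160) = 0.04773; exp(−0.04773) = 0.9534.
C = 0.03598 × 0.9534 = 0.0343 kg/m³.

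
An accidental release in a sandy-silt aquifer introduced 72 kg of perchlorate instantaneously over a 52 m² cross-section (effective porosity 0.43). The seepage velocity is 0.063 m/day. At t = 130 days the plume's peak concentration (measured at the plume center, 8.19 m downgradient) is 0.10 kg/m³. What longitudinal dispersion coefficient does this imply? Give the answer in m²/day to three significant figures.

0.635 m²/day

At the plume center C_max = M/(n_e·A·√(4πDt)), so D = M²/(4πt·(n_e·A·C_max)²).
n_e·A·C_max = 0.43 × 52 × 0.10 = 2.236 kg/m.
D = 72²/(4π × 130 × 2.236²) = 0.635 m²/day.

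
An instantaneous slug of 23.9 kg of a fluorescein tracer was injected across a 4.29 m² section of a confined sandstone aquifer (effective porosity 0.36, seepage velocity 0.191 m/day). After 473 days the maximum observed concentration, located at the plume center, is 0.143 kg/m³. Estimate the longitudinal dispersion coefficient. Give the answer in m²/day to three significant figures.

1.97 m²/day

At the plume center C_max = M/(n_e·A·√(4πDt)), so D = M²/(4πt·(n_e·A·C_max)²).
n_e·A·C_max = 0.36 × 4.29 × 0.143 = 0.2208 kg/m.
D = 23.9²/(4π × 473 × 0.2208²) = 1.97 m²/day.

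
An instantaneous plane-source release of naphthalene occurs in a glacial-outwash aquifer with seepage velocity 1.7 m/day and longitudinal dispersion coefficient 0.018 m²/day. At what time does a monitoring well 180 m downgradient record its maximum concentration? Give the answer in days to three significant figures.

For the 1D instantaneous-source solution, setting ∂C/∂t = 0 at fixed x gives v²t² + 2Dt − x² = 0, so t = (√(D² + v²x²) − D)/v².
√(D² + v²x²) = √(0.018² + 1.7² × 180²) = 306.0; v² = 2.89.
t = (306.0 − 0.018)/2.89 = 106 days (vs. the pure-advection estimate x/v = 106 d).

106 days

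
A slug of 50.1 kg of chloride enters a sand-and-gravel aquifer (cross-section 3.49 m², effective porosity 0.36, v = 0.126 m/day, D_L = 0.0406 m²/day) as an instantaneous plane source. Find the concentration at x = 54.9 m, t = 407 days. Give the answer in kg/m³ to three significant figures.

2.27 kg/m³

For an instantaneous plane source, C(x,t) = M/(n_e·A·√(4πDt)) · exp(−(x−vt)²/(4Dt)), with n_e·A the pore (flow) area.
Plume center vt = 0.126 × 407 = 51.282 m, so the well at 54.9 m is 3.618 m downgradient of the peak.
√(4πDt) = 14.41 m, giving peak height M/(n_e·A·√(4πDt)) = 50.1/(0.36 × 3.49 × 14.41) = 2.767 kg/m³.
(x−vt)²/(4Dt) = (3.618)²/(4 × 0.0406 × 407) = 0.1980; exp(−0.1980) = 0.8204.
C = 2.767 × 0.8204 = 2.27 kg/m³.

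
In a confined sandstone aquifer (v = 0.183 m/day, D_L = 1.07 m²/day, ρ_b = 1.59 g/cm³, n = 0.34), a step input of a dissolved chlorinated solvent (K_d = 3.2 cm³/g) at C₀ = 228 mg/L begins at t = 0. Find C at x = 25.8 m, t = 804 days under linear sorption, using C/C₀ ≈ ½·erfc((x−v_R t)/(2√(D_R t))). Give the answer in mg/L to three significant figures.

Retardation factor R = 1 + ρ_b·K_d/n = 1 + 1.59 × 3.2/0.34 = 15.96.
Sorption retards both mechanisms: v_R = v/R = 0.01147 m/day, D_R = D/R = 0.06704 m²/day.
v_R·t = 0.01147 × 804 = 9.22188 m; 2√(D_R t) = 14.68 m; argument = (25.8 − 9.22188)/14.68 = 1.129.
C = C₀ × ½·erfc(1.129) = 228 × 0.05517 = 12.6 mg/L.

12.6 mg/L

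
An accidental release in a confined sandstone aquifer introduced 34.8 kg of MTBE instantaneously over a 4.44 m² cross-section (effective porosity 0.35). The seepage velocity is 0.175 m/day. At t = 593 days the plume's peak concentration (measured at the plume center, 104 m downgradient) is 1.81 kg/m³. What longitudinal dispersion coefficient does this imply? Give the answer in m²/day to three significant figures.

0.0205 m²/day

At the plume center C_max = M/(n_e·A·√(4πDt)), so D = M²/(4πt·(n_e·A·C_max)²).
n_e·A·C_max = 0.35 × 4.44 × 1.81 = 2.813 kg/m.
D = 34.8²/(4π × 593 × 2.813²) = 0.0205 m²/day.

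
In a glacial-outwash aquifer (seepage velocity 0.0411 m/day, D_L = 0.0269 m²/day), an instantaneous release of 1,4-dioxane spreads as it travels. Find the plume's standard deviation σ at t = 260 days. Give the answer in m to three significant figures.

Dispersive spreading gives a Gaussian with σ² = 2Dt; advection only shifts the center.
σ = √(2 × 0.0269 × 260) = 3.74 m.

3.74 m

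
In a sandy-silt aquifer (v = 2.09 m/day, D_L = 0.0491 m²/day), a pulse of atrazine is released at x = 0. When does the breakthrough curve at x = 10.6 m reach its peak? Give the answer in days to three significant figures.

For the 1D instantaneous-source solution, setting ∂C/∂t = 0 at fixed x gives v²t² + 2Dt − x² = 0, so t = (√(D² + v²x²) − D)/v².
√(D² + v²x²) = √(0.0491² + 2.09² × 10.6²) = 22.15; v² = 4.3681.
t = (22.15 − 0.0491)/4.3681 = 5.06 days (vs. the pure-advection estimate x/v = 5.07 d).

5.06 days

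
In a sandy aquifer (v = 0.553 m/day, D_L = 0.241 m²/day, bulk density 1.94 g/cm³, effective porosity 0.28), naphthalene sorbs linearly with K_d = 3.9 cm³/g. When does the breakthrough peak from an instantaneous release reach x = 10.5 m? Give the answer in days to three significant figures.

Retardation factor R = 1 + ρ_b·K_d/n = 1 + 1.94 × 3.9/0.28 = 28.02.
Sorption retards both mechanisms: v_R = v/R = 0.01974 m/day, D_R = D/R = 0.008601 m²/day.
Peak time from v_R²t² + 2D_R t − x² = 0: t = (√(D_R² + v_R²x²) − D_R)/v_R².
√(D_R² + v_R²x²) = √(0.008601² + 0.01974² × 10.5²) = 0.2074; v_R² = 0.0003897.
t = (0.2074 − 0.008601)/0.0003897 = 510 days.

510 days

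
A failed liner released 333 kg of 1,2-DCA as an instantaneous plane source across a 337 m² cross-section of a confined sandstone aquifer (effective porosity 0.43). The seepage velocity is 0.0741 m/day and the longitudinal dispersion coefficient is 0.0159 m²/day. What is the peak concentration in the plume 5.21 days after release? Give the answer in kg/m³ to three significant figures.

2.25 kg/m³

The peak of an instantaneous 1D plume sits at x = vt; there the Gaussian factor is 1 and C_max = M/(n_e·A·√(4πDt)), where n_e·A is the pore area the mass is dissolved in.
√(4πDt) = √(4π × 0.0159 × 5.21) = 1.020 m, so C_max = 333/(0.43 × 337 × 1.020) = 2.25 kg/m³.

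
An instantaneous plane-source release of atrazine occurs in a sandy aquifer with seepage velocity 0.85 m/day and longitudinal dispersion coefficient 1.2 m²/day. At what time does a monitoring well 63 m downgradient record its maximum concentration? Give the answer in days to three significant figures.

72.5 days

For the 1D instantaneous-source solution, setting ∂C/∂t = 0 at fixed x gives v²t² + 2Dt − x² = 0, so t = (√(D² + v²x²) − D)/v².
√(D² + v²x²) = √(1.2² + 0.85² × 63²) = 53.56; v² = 0.7225.
t = (53.56 − 1.2)/0.7225 = 72.5 days (vs. the pure-advection estimate x/v = 74.1 d).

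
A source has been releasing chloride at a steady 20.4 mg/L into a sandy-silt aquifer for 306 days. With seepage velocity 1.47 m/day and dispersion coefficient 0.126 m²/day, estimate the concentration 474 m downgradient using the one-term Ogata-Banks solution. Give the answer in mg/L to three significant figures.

For a continuous step input, C/C₀ ≈ ½·erfc((x−vt)/(2√(Dt))).
vt = 1.47 × 306 = 449.82 m and 2√(Dt) = 2√(0.126 × 306) = 12.42 m.
Argument (x−vt)/(2√(Dt)) = (474 − 449.82)/12.42 = 1.947; ½·erfc(1.947) = 0.002948.
C = 20.4 × 0.002948 = 0.0601 mg/L.

0.0601 mg/L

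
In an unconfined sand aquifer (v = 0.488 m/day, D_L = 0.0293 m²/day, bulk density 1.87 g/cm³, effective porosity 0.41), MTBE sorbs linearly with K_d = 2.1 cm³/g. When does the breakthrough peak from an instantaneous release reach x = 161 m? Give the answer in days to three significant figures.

3490 days

Retardation factor R = 1 + ρ_b·K_d/n = 1 + 1.87 × 2.1/0.41 = 10.58.
Sorption retards both mechanisms: v_R = v/R = 0.04612 m/day, D_R = D/R = 0.002769 m²/day.
Peak time from v_R²t² + 2D_R t − x² = 0: t = (√(D_R² + v_R²x²) − D_R)/v_R².
√(D_R² + v_R²x²) = √(0.002769² + 0.04612² × 161²) = 7.425; v_R² = 0.002127.
t = (7.425 − 0.002769)/0.002127 = 3490 days.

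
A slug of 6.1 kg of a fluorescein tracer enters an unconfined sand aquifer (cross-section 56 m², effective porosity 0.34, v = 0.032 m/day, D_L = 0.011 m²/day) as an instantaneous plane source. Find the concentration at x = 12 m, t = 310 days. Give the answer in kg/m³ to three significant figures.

For an instantaneous plane source, C(x,t) = M/(n_e·A·√(4πDt)) · exp(−(x−vt)²/(4Dt)), with n_e·A the pore (flow) area.
Plume center vt = 0.032 × 310 = 9.92 m, so the well at 12 m is 2.08 m downgradient of the peak.
√(4πDt) = 6.546 m, giving peak height M/(n_e·A·√(4πDt)) = 6.1/(0.34 × 56 × 6.546) = 0.04894 kg/m³.
(x−vt)²/(4Dt) = (2.08)²/(4 × 0.011 × 310) = 0.3172; exp(−0.3172) = 0.7282.
C = 0.04894 × 0.7282 = 0.0356 kg/m³.

0.0356 kg/m³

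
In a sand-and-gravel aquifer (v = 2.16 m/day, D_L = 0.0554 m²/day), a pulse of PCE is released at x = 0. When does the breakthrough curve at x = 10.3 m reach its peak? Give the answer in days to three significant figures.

4.76 days

For the 1D instantaneous-source solution, setting ∂C/∂t = 0 at fixed x gives v²t² + 2Dt − x² = 0, so t = (√(D² + v²x²) − D)/v².
√(D² + v²x²) = √(0.0554² + 2.16² × 10.3²) = 22.25; v² = 4.6656.
t = (22.25 − 0.0554)/4.6656 = 4.76 days (vs. the pure-advection estimate x/v = 4.77 d).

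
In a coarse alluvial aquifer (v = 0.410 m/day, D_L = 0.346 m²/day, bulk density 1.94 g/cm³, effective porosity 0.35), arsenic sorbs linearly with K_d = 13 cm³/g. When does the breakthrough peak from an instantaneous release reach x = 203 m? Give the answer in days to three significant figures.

Retardation factor R = 1 + ρ_b·K_d/n = 1 + 1.94 × 13/0.35 = 73.06.
Sorption retards both mechanisms: v_R = v/R = 0.005612 m/day, D_R = D/R = 0.004736 m²/day.
Peak time from v_R²t² + 2D_R t − x² = 0: t = (√(D_R² + v_R²x²) − D_R)/v_R².
√(D_R² + v_R²x²) = √(0.004736² + 0.005612² × 203²) = 1.139; v_R² = 3.149e-05.
t = (1.139 − 0.004736)/3.149e-05 = 36000 days.

36000 days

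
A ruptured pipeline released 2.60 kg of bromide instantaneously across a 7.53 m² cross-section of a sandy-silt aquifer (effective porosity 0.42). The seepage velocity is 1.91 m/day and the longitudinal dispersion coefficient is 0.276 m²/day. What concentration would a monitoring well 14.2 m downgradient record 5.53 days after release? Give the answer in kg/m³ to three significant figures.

For an instantaneous plane source, C(x,t) = M/(n_e·A·√(4πDt)) · exp(−(x−vt)²/(4Dt)), with n_e·A the pore (flow) area.
Plume center vt = 1.91 × 5.53 = 10.5623 m, so the well at 14.2 m is 3.6377 m downgradient of the peak.
√(4πDt) = 4.379 m, giving peak height M/(n_e·A·√(4πDt)) = 2.60/(0.42 × 7.53 × 4.379) = 0.1877 kg/m³.
(x−vt)²/(4Dt) = (3.6377)²/(4 × 0.276 × 5.53) = 2.168; exp(−2.168) = 0.1144.
C = 0.1877 × 0.1144 = 0.0215 kg/m³.

0.0215 kg/m³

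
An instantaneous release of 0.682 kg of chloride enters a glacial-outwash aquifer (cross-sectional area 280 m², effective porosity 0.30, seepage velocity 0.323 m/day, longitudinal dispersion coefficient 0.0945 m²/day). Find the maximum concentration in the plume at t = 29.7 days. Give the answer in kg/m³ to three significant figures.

The peak of an instantaneous 1D plume sits at x = vt; there the Gaussian factor is 1 and C_max = M/(n_e·A·√(4πDt)), where n_e·A is the pore area the mass is dissolved in.
√(4πDt) = √(4π × 0.0945 × 29.7) = 5.939 m, so C_max = 0.682/(0.30 × 280 × 5.939) = 0.00137 kg/m³.

0.00137 kg/m³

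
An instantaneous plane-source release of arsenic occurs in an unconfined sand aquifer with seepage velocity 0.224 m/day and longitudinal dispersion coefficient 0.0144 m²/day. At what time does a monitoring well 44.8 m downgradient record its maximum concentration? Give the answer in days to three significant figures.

200 days

For the 1D instantaneous-source solution, setting ∂C/∂t = 0 at fixed x gives v²t² + 2Dt − x² = 0, so t = (√(D² + v²x²) − D)/v².
√(D² + v²x²) = √(0.0144² + 0.224² × 44.8²) = 10.04; v² = 0.050176.
t = (10.04 − 0.0144)/0.050176 = 200 days (vs. the pure-advection estimate x/v = 200 d).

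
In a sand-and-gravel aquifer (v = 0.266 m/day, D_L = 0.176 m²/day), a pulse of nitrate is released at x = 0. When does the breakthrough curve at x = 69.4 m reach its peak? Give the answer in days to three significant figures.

258 days

For the 1D instantaneous-source solution, setting ∂C/∂t = 0 at fixed x gives v²t² + 2Dt − x² = 0, so t = (√(D² + v²x²) − D)/v².
√(D² + v²x²) = √(0.176² + 0.266² × 69.4²) = 18.46; v² = 0.070756.
t = (18.46 − 0.176)/0.070756 = 258 days (vs. the pure-advection estimate x/v = 261 d).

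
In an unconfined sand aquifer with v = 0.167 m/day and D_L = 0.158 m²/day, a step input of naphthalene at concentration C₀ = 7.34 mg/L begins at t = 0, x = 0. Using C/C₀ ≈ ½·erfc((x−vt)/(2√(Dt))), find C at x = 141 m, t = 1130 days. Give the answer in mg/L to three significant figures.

For a continuous step input, C/C₀ ≈ ½·erfc((x−vt)/(2√(Dt))).
vt = 0.167 × 1130 = 188.71 m and 2√(Dt) = 2√(0.158 × 1130) = 26.72 m.
Argument (x−vt)/(2√(Dt)) = (141 − 188.71)/26.72 = -1.786; ½·erfc(-1.786) = 0.9942.
C = 7.34 × 0.9942 = 7.30 mg/L.

7.30 mg/L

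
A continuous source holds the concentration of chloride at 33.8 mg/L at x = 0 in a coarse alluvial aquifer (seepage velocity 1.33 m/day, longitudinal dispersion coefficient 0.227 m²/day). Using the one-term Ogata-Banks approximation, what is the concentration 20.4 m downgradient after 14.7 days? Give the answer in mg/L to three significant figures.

12.5 mg/L

For a continuous step input, C/C₀ ≈ ½·erfc((x−vt)/(2√(Dt))).
vt = 1.33 × 14.7 = 19.551 m and 2√(Dt) = 2√(0.227 × 14.7) = 3.653 m.
Argument (x−vt)/(2√(Dt)) = (20.4 − 19.551)/3.653 = 0.2324; ½·erfc(0.2324) = 0.3712.
C = 33.8 × 0.3712 = 12.5 mg/L.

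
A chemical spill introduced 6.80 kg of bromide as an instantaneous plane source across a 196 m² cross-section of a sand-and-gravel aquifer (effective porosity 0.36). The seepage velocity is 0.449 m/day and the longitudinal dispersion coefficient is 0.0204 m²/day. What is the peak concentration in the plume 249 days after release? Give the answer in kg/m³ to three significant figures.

0.0121 kg/m³

The peak of an instantaneous 1D plume sits at x = vt; there the Gaussian factor is 1 and C_max = M/(n_e·A·√(4πDt)), where n_e·A is the pore area the mass is dissolved in.
√(4πDt) = √(4π × 0.0204 × 249) = 7.990 m, so C_max = 6.80/(0.36 × 196 × 7.990) = 0.0121 kg/m³.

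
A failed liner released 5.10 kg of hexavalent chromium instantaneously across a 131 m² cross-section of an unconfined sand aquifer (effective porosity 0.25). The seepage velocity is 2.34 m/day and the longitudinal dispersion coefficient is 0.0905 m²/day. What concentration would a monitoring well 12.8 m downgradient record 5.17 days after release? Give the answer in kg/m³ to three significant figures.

0.0493 kg/m³

For an instantaneous plane source, C(x,t) = M/(n_e·A·√(4πDt)) · exp(−(x−vt)²/(4Dt)), with n_e·A the pore (flow) area.
Plume center vt = 2.34 × 5.17 = 12.0978 m, so the well at 12.8 m is 0.7022 m downgradient of the peak.
√(4πDt) = 2.425 m, giving peak height M/(n_e·A·√(4πDt)) = 5.10/(0.25 × 131 × 2.425) = 0.06422 kg/m³.
(x−vt)²/(4Dt) = (0.7022)²/(4 × 0.0905 × 5.17) = 0.2635; exp(−0.2635) = 0.7684.
C = 0.06422 × 0.7684 = 0.0493 kg/m³.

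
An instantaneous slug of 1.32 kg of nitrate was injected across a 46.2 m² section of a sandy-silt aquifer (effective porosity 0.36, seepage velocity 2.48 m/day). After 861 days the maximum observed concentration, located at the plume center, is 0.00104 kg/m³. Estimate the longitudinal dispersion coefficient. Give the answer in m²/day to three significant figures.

0.538 m²/day

At the plume center C_max = M/(n_e·A·√(4πDt)), so D = M²/(4πt·(n_e·A·C_max)²).
n_e·A·C_max = 0.36 × 46.2 × 0.00104 = 0.01730 kg/m.
D = 1.32²/(4π × 861 × 0.01730²) = 0.538 m²/day.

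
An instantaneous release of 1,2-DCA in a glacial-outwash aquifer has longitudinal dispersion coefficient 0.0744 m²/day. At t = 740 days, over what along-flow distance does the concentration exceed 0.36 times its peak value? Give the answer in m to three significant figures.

30.0 m

The plume is Gaussian with σ = √(2Dt) = √(2 × 0.0744 × 740) = 10.49 m.
C/C_peak = exp(−Δx²/(2σ²)) = 0.36 ⇒ Δx = σ·√(−2 ln 0.36) = 10.49 × 1.429 = 14.99 m.
Width = 2Δx = 30.0 m.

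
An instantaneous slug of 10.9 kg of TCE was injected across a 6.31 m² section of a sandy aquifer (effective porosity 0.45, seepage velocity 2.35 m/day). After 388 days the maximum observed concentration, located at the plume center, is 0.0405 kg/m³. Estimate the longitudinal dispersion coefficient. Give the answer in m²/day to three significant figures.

At the plume center C_max = M/(n_e·A·√(4πDt)), so D = M²/(4πt·(n_e·A·C_max)²).
n_e·A·C_max = 0.45 × 6.31 × 0.0405 = 0.1150 kg/m.
D = 10.9²/(4π × 388 × 0.1150²) = 1.84 m²/day.

1.84 m²/day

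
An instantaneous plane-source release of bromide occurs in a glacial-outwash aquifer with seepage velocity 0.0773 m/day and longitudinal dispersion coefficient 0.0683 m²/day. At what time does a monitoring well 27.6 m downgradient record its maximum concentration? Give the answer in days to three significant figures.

For the 1D instantaneous-source solution, setting ∂C/∂t = 0 at fixed x gives v²t² + 2Dt − x² = 0, so t = (√(D² + v²x²) − D)/v².
√(D² + v²x²) = √(0.0683² + 0.0773² × 27.6²) = 2.135; v² = 0.00597529.
t = (2.135 − 0.0683)/0.00597529 = 346 days (vs. the pure-advection estimate x/v = 357 d).

346 days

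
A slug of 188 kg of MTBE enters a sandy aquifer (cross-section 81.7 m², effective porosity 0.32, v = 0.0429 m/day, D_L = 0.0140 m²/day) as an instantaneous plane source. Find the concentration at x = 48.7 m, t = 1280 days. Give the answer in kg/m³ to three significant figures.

0.280 kg/m³

For an instantaneous plane source, C(x,t) = M/(n_e·A·√(4πDt)) · exp(−(x−vt)²/(4Dt)), with n_e·A the pore (flow) area.
Plume center vt = 0.0429 × 1280 = 54.912 m, so the well at 48.7 m is 6.212 m upgradient of the peak.
√(4πDt) = 15.01 m, giving peak height M/(n_e·A·√(4πDt)) = 188/(0.32 × 81.7 × 15.01) = 0.4791 kg/m³.
(x−vt)²/(4Dt) = (-6.212)²/(4 × 0.0140 × 1280) = 0.5384; exp(−0.5384) = 0.5837.
C = 0.4791 × 0.5837 = 0.280 kg/m³.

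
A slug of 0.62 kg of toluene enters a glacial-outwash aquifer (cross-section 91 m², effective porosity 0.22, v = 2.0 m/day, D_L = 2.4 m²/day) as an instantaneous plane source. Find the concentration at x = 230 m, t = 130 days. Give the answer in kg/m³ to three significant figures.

0.000240 kg/m³

For an instantaneous plane source, C(x,t) = M/(n_e·A·√(4πDt)) · exp(−(x−vt)²/(4Dt)), with n_e·A the pore (flow) area.
Plume center vt = 2.0 × 130 = 260 m, so the well at 230 m is 30 m upgradient of the peak.
√(4πDt) = 62.62 m, giving peak height M/(n_e·A·√(4πDt)) = 0.62/(0.22 × 91 × 62.62) = 0.0004946 kg/m³.
(x−vt)²/(4Dt) = (-30)²/(4 × 2.4 × 130) = 0.7212; exp(−0.7212) = 0.4862.
C = 0.0004946 × 0.4862 = 0.000240 kg/m³.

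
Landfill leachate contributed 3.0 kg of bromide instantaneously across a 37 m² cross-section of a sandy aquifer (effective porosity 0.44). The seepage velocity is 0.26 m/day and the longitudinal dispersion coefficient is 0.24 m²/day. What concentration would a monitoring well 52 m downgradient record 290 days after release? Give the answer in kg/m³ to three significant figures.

0.000872 kg/m³

For an instantaneous plane source, C(x,t) = M/(n_e·A·√(4πDt)) · exp(−(x−vt)²/(4Dt)), with n_e·A the pore (flow) area.
Plume center vt = 0.26 × 290 = 75.4 m, so the well at 52 m is 23.4 m upgradient of the peak.
√(4πDt) = 29.57 m, giving peak height M/(n_e·A·√(4πDt)) = 3.0/(0.44 × 37 × 29.57) = 0.006232 kg/m³.
(x−vt)²/(4Dt) = (-23.4)²/(4 × 0.24 × 290) = 1.967; exp(−1.967) = 0.1399.
C = 0.006232 × 0.1399 = 0.000872 kg/m³.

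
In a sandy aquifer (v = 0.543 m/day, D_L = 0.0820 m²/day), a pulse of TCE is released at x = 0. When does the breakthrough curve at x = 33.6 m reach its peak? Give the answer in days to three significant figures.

For the 1D instantaneous-source solution, setting ∂C/∂t = 0 at fixed x gives v²t² + 2Dt − x² = 0, so t = (√(D² + v²x²) − D)/v².
√(D² + v²x²) = √(0.0820² + 0.543² × 33.6²) = 18.24; v² = 0.294849.
t = (18.24 − 0.0820)/0.294849 = 61.6 days (vs. the pure-advection estimate x/v = 61.9 d).

61.6 days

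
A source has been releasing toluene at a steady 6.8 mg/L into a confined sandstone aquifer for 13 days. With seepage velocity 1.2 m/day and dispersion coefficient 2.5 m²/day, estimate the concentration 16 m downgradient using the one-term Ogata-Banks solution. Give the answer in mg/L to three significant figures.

For a continuous step input, C/C₀ ≈ ½·erfc((x−vt)/(2√(Dt))).
vt = 1.2 × 13 = 15.6 m and 2√(Dt) = 2√(2.5 × 13) = 11.40 m.
Argument (x−vt)/(2√(Dt)) = (16 − 15.6)/11.40 = 0.03509; ½·erfc(0.03509) = 0.4802.
C = 6.8 × 0.4802 = 3.27 mg/L.

3.27 mg/L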